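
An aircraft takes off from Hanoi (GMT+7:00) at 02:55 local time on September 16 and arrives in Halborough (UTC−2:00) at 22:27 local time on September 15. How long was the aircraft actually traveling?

4 hours 32 minutes

Departure in UTC: 02:55 − 7:00 = 19:55 on Sep 15.
Arrival in UTC: 22:27 + 2:00 = 00:27 on Sep 16.
Elapsed = 00:27 − 19:55 (+1 day) = 4 hours 32 minutes.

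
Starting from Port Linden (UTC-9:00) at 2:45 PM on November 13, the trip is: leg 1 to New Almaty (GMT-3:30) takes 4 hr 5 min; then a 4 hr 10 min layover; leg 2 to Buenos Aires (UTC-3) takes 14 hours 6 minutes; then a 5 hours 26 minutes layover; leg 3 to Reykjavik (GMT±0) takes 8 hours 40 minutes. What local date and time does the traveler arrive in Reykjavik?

12:12 PM on November 15

Convert departure to UTC: 2:45 PM + 9:00 = 11:45 PM UTC on Nov 13.
Add 4 hours and 5 minutes leg 1 → 3:50 AM UTC (Nov 14).
Add 4 hours and 10 minutes layover in New Almaty → 8:00 AM UTC.
Add 14 hours 6 minutes leg 2 → 10:06 PM UTC.
Add 5 hours 26 minutes layover in Buenos Aires → 3:32 AM UTC (Nov 15).
Add 8 hours and 40 minutes leg 3 → 12:12 PM UTC.
Reykjavik is UTC+0, so local arrival is the same: 12:12 PM on Nov 15.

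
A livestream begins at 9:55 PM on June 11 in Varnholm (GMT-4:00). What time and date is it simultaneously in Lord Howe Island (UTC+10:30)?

12:25 PM on Jun 12

In UTC: 9:55 PM + 4:00 = 1:55 AM on Jun 12.
Lord Howe Island is UTC+10:30: 1:55 AM + 10:30 = 12:25 PM on Jun 12.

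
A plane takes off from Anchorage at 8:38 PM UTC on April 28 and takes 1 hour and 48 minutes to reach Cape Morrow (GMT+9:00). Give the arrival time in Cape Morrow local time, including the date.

7:26 AM on April 29

Departure is given in UTC: 8:38 PM on Apr 28.
Add 1 hour and 48 minutes → 10:26 PM UTC.
Cape Morrow is UTC+9:00: 10:26 PM + 9:00 = 7:26 AM on Apr 29.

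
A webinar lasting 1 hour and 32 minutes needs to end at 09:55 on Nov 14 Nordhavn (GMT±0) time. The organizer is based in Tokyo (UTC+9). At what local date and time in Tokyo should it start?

Target end time is already UTC: 09:55 on Nov 14.
Subtract 1 hour and 32 minutes → start 08:23 UTC on Nov 14.
Tokyo is UTC+9:00: 08:23 + 9:00 = 17:23 on Nov 14.

17:23 on November 14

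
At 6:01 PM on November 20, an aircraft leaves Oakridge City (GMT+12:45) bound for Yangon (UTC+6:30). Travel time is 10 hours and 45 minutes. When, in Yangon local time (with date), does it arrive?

Convert departure to UTC: 6:01 PM − 12:45 = 5:16 AM UTC on Nov 20.
Add 10 hours and 45 minutes travel time → 4:01 PM UTC.
Yangon is UTC+6:30, so local arrival = 4:01 PM + 6:30 = 10:31 PM on Nov 20.

10:31 PM on November 20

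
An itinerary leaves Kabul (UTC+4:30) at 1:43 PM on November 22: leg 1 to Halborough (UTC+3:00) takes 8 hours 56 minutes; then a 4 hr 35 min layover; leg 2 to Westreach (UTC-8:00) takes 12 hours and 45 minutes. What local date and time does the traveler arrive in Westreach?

3:29 AM on November 23

Convert departure to UTC: 1:43 PM − 4:30 = 9:13 AM UTC on Nov 22.
Add 8 hours 56 minutes leg 1 → 6:09 PM UTC.
Add 4 hours 35 minutes layover in Halborough → 10:44 PM UTC.
Add 12 hours 45 minutes leg 2 → 11:29 AM UTC (Nov 23).
Westreach is UTC−8:00, so local arrival = 11:29 AM − 8:00 = 3:29 AM on Nov 23.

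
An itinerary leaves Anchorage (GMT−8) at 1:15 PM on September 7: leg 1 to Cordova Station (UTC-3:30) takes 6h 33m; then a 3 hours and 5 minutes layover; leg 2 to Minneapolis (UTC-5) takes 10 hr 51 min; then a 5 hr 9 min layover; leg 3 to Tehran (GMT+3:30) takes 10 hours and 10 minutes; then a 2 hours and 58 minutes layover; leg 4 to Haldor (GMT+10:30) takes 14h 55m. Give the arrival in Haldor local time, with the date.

Convert departure to UTC: 1:15 PM + 8:00 = 9:15 PM UTC on Sep 7.
Add 6 hours and 33 minutes leg 1 → 3:48 AM UTC (Sep 8).
Add 3 hours 5 minutes layover in Cordova Station → 6:53 AM UTC.
Add 10 hours and 51 minutes leg 2 → 5:44 PM UTC.
Add 5 hours and 9 minutes layover in Minneapolis → 10:53 PM UTC.
Add 10 hours 10 minutes leg 3 → 9:03 AM UTC (Sep 9).
Add 2 hours 58 minutes layover in Tehran → 12:01 PM UTC.
Add 14 hours and 55 minutes leg 4 → 2:56 AM UTC (Sep 10).
Haldor is UTC+10:30, so local arrival = 2:56 AM + 10:30 = 1:26 PM on Sep 10.

1:26 PM on Sep 10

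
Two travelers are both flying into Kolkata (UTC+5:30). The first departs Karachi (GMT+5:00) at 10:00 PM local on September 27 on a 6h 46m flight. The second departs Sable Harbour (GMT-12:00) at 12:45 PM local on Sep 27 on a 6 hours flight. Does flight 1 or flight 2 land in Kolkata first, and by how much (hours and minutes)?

the first, by 6 hours 59 minutes

Flight 1 in UTC: 10:00 PM − 5:00 = 5:00 PM on Sep 27.
+6 hours and 46 minutes → arrive 11:46 PM UTC on Sep 27.
Flight 2 in UTC: 12:45 PM + 12:00 = 12:45 AM on Sep 28.
+6 hours → arrive 6:45 AM UTC on Sep 28.
Flight 1 lands earlier by 6 hours 59 minutes.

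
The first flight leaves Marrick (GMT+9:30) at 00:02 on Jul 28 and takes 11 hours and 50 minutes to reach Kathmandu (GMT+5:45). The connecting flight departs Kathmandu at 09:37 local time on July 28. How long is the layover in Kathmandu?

Convert departure to UTC: 00:02 − 9:30 = 14:32 UTC on Jul 27.
Add 11 hours and 50 minutes flight time → 02:22 UTC (Jul 28).
Kathmandu is UTC+5:45, so local arrival = 02:22 + 5:45 = 08:07 on Jul 28.
Layover = 09:37 − 08:07 = 1 hour 30 minutes.

1 hour 30 minutes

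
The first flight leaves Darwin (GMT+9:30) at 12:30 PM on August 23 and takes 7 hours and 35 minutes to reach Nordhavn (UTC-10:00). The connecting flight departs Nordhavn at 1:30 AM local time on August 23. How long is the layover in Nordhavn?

Convert departure to UTC: 12:30 PM − 9:30 = 3:00 AM UTC on Aug 23.
Add 7 hours 35 minutes flight time → 10:35 AM UTC.
Nordhavn is UTC−10:00, so local arrival = 10:35 AM − 10:00 = 12:35 AM on Aug 23.
Layover = 1:30 AM − 12:35 AM = 55 minutes.

55 minutes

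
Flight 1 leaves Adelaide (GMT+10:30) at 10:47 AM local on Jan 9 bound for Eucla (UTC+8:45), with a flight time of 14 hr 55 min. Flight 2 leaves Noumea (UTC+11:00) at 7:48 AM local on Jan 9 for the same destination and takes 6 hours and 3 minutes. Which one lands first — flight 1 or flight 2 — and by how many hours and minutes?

the second, by 12 hours 21 minutes

Flight 1 in UTC: 10:47 AM − 10:30 = 12:17 AM on Jan 9.
+14 hours and 55 minutes → arrive 3:12 PM UTC on Jan 9.
Flight 2 in UTC: 7:48 AM − 11:00 = 8:48 PM on Jan 8.
+6 hours 3 minutes → arrive 2:51 AM UTC on Jan 9.
Flight 2 lands earlier by 12 hours 21 minutes.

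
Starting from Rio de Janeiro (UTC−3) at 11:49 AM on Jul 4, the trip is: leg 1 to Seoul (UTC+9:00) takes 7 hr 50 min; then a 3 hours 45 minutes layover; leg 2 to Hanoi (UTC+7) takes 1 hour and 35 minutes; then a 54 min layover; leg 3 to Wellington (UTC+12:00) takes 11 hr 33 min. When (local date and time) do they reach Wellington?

Convert departure to UTC: 11:49 AM + 3:00 = 2:49 PM UTC on Jul 4.
Add 7 hours 50 minutes leg 1 → 10:39 PM UTC.
Add 3 hours 45 minutes layover in Seoul → 2:24 AM UTC (Jul 5).
Add 1 hour and 35 minutes leg 2 → 3:59 AM UTC.
Add 54 minutes layover in Hanoi → 4:53 AM UTC.
Add 11 hours and 33 minutes leg 3 → 4:26 PM UTC.
Wellington is UTC+12:00, so local arrival = 4:26 PM + 12:00 = 4:26 AM on Jul 6.

4:26 AM on July 6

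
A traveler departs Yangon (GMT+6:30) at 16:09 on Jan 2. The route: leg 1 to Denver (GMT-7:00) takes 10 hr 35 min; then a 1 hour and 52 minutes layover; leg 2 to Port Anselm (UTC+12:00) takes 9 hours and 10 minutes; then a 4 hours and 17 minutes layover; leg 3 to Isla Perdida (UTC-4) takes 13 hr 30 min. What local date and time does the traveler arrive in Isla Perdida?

Convert departure to UTC: 16:09 − 6:30 = 09:39 UTC on Jan 2.
Add 10 hours and 35 minutes leg 1 → 20:14 UTC.
Add 1 hour and 52 minutes layover in Denver → 22:06 UTC.
Add 9 hours and 10 minutes leg 2 → 07:16 UTC (Jan 3).
Add 4 hours 17 minutes layover in Port Anselm → 11:33 UTC.
Add 13 hours and 30 minutes leg 3 → 01:03 UTC (Jan 4).
Isla Perdida is UTC−4:00, so local arrival = 01:03 − 4:00 = 21:03 on Jan 3.

21:03 on Jan 3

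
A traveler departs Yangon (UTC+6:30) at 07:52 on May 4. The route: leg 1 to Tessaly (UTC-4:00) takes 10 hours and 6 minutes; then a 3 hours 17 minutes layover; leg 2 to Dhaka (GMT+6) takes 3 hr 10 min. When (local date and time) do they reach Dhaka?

Convert departure to UTC: 07:52 − 6:30 = 01:22 UTC on May 4.
Add 10 hours and 6 minutes leg 1 → 11:28 UTC.
Add 3 hours and 17 minutes layover in Tessaly → 14:45 UTC.
Add 3 hours and 10 minutes leg 2 → 17:55 UTC.
Dhaka is UTC+6:00, so local arrival = 17:55 + 6:00 = 23:55 on May 4.

23:55 on May 4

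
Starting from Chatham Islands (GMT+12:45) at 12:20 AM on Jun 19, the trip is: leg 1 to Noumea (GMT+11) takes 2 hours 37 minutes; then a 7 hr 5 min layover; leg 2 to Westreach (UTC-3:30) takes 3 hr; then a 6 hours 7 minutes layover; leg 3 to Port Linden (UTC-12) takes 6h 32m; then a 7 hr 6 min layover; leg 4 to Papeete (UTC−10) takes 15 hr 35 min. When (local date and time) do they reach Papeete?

Convert departure to UTC: 12:20 AM − 12:45 = 11:35 AM UTC on Jun 18.
Add 2 hours and 37 minutes leg 1 → 2:12 PM UTC.
Add 7 hours 5 minutes layover in Noumea → 9:17 PM UTC.
Add 3 hours leg 2 → 12:17 AM UTC (Jun 19).
Add 6 hours 7 minutes layover in Westreach → 6:24 AM UTC.
Add 6 hours 32 minutes leg 3 → 12:56 PM UTC.
Add 7 hours 6 minutes layover in Port Linden → 8:02 PM UTC.
Add 15 hours and 35 minutes leg 4 → 11:37 AM UTC (Jun 20).
Papeete is UTC−10:00, so local arrival = 11:37 AM − 10:00 = 1:37 AM on Jun 20.

1:37 AM on June 20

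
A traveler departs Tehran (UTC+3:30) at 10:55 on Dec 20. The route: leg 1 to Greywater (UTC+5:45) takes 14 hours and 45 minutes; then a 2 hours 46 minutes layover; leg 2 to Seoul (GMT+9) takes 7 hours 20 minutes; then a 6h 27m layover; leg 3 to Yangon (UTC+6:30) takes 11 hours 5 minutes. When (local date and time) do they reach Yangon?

Convert departure to UTC: 10:55 − 3:30 = 07:25 UTC on Dec 20.
Add 14 hours and 45 minutes leg 1 → 22:10 UTC.
Add 2 hours and 46 minutes layover in Greywater → 00:56 UTC (Dec 21).
Add 7 hours and 20 minutes leg 2 → 08:16 UTC.
Add 6 hours 27 minutes layover in Seoul → 14:43 UTC.
Add 11 hours 5 minutes leg 3 → 01:48 UTC (Dec 22).
Yangon is UTC+6:30, so local arrival = 01:48 + 6:30 = 08:18 on Dec 22.

08:18 on December 22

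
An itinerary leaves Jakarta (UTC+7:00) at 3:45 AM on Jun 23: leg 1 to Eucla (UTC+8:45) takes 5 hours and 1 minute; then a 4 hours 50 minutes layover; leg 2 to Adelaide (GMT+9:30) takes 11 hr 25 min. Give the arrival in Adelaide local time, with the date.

3:31 AM on June 24

Convert departure to UTC: 3:45 AM − 7:00 = 8:45 PM UTC on Jun 22.
Add 5 hours 1 minute leg 1 → 1:46 AM UTC (Jun 23).
Add 4 hours 50 minutes layover in Eucla → 6:36 AM UTC.
Add 11 hours 25 minutes leg 2 → 6:01 PM UTC.
Adelaide is UTC+9:30, so local arrival = 6:01 PM + 9:30 = 3:31 AM on Jun 24.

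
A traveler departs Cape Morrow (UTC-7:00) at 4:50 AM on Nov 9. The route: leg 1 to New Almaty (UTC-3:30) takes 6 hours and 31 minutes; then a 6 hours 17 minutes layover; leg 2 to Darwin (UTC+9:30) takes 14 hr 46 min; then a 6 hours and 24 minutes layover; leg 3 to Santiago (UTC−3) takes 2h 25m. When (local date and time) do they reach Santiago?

Convert departure to UTC: 4:50 AM + 7:00 = 11:50 AM UTC on Nov 9.
Add 6 hours 31 minutes leg 1 → 6:21 PM UTC.
Add 6 hours and 17 minutes layover in New Almaty → 12:38 AM UTC (Nov 10).
Add 14 hours 46 minutes leg 2 → 3:24 PM UTC.
Add 6 hours and 24 minutes layover in Darwin → 9:48 PM UTC.
Add 2 hours 25 minutes leg 3 → 12:13 AM UTC (Nov 11).
Santiago is UTC−3:00, so local arrival = 12:13 AM − 3:00 = 9:13 PM on Nov 10.

9:13 PM on November 10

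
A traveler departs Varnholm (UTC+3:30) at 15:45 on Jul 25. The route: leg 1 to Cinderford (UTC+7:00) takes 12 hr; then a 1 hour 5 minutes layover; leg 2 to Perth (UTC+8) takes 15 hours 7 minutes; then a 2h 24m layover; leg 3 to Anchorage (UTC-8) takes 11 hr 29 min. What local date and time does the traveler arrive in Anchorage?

Convert departure to UTC: 15:45 − 3:30 = 12:15 UTC on Jul 25.
Add 12 hours leg 1 → 00:15 UTC (Jul 26).
Add 1 hour and 5 minutes layover in Cinderford → 01:20 UTC.
Add 15 hours 7 minutes leg 2 → 16:27 UTC.
Add 2 hours 24 minutes layover in Perth → 18:51 UTC.
Add 11 hours and 29 minutes leg 3 → 06:20 UTC (Jul 27).
Anchorage is UTC−8:00, so local arrival = 06:20 − 8:00 = 22:20 on Jul 26.

22:20 on July 26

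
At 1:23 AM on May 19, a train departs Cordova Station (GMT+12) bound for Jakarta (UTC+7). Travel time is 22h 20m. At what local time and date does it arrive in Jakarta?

6:43 PM on May 19

Convert departure to UTC: 1:23 AM − 12:00 = 1:23 PM UTC on May 18.
Add 22 hours and 20 minutes travel time → 11:43 AM UTC (May 19).
Jakarta is UTC+7:00, so local arrival = 11:43 AM + 7:00 = 6:43 PM on May 19.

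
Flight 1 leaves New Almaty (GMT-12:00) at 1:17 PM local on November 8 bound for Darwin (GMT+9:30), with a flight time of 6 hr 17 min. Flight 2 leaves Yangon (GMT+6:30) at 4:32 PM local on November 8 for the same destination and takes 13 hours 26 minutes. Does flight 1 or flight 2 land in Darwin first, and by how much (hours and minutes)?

the second, by 8 hours 6 minutes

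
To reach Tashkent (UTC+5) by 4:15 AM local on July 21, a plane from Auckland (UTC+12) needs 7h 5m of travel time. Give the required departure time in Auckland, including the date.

Target arrival in UTC: 4:15 AM − 5:00 = 11:15 PM on Jul 20.
Subtract 7 hours 5 minutes → departure 4:10 PM UTC on Jul 20.
Auckland is UTC+12:00: 4:10 PM + 12:00 = 4:10 AM on Jul 21.

4:10 AM on Jul 21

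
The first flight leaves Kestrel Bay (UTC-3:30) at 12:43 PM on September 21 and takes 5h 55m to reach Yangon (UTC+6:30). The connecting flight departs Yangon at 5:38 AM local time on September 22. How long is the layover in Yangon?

1 hour

Convert departure to UTC: 12:43 PM + 3:30 = 4:13 PM UTC on Sep 21.
Add 5 hours and 55 minutes flight time → 10:08 PM UTC.
Yangon is UTC+6:30, so local arrival = 10:08 PM + 6:30 = 4:38 AM on Sep 22.
Layover = 5:38 AM − 4:38 AM = 1 hour.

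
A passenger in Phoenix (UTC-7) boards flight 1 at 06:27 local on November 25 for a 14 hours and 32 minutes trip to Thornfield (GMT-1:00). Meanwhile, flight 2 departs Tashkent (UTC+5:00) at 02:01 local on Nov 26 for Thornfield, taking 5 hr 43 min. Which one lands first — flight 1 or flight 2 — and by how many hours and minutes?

Flight 1 in UTC: 06:27 + 7:00 = 13:27 on Nov 25.
+14 hours and 32 minutes → arrive 03:59 UTC on Nov 26.
Flight 2 in UTC: 02:01 − 5:00 = 21:01 on Nov 25.
+5 hours 43 minutes → arrive 02:44 UTC on Nov 26.
Flight 2 lands earlier by 1 hour 15 minutes.

the second, by 1 hour 15 minutes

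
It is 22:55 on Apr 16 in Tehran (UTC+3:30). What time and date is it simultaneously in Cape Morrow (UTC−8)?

11:25 on April 16

In UTC: 22:55 − 3:30 = 19:25 on Apr 16.
Cape Morrow is UTC−8:00: 19:25 − 8:00 = 11:25 on Apr 16.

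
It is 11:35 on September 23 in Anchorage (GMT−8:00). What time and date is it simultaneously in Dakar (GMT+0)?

19:35 on September 23

In UTC: 11:35 + 8:00 = 19:35 on Sep 23.
Dakar is UTC+0, so it is 19:35 on Sep 23.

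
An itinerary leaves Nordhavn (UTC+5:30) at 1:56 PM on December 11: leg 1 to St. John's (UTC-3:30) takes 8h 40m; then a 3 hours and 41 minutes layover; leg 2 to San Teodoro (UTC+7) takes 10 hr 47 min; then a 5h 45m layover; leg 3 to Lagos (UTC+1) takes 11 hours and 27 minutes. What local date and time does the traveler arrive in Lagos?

1:46 AM on December 13

Convert departure to UTC: 1:56 PM − 5:30 = 8:26 AM UTC on Dec 11.
Add 8 hours and 40 minutes leg 1 → 5:06 PM UTC.
Add 3 hours and 41 minutes layover in St. John's → 8:47 PM UTC.
Add 10 hours 47 minutes leg 2 → 7:34 AM UTC (Dec 12).
Add 5 hours 45 minutes layover in San Teodoro → 1:19 PM UTC.
Add 11 hours and 27 minutes leg 3 → 12:46 AM UTC (Dec 13).
Lagos is UTC+1:00, so local arrival = 12:46 AM + 1:00 = 1:46 AM on Dec 13.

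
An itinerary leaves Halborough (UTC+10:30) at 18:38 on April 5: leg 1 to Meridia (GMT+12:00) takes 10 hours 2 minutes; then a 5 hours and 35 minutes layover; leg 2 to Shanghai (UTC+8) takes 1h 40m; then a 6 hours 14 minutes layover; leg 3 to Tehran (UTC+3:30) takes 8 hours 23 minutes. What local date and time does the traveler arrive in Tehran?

19:32 on Apr 6

Convert departure to UTC: 18:38 − 10:30 = 08:08 UTC on Apr 5.
Add 10 hours and 2 minutes leg 1 → 18:10 UTC.
Add 5 hours 35 minutes layover in Meridia → 23:45 UTC.
Add 1 hour 40 minutes leg 2 → 01:25 UTC (Apr 6).
Add 6 hours 14 minutes layover in Shanghai → 07:39 UTC.
Add 8 hours and 23 minutes leg 3 → 16:02 UTC.
Tehran is UTC+3:30, so local arrival = 16:02 + 3:30 = 19:32 on Apr 6.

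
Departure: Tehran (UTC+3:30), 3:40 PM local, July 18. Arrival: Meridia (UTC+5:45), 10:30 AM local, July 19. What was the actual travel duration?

16 hours 35 minutes

Departure in UTC: 3:40 PM − 3:30 = 12:10 PM on Jul 18.
Arrival in UTC: 10:30 AM − 5:45 = 4:45 AM on Jul 19.
Elapsed = 4:45 AM − 12:10 PM (+1 day) = 16 hours 35 minutes.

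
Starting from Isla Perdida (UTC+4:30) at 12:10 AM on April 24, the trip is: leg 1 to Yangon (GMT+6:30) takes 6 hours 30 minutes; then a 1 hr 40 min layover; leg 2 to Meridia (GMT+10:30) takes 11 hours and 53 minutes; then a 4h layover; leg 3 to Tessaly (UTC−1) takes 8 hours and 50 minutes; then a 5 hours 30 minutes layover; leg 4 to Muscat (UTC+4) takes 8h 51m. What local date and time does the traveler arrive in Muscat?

Convert departure to UTC: 12:10 AM − 4:30 = 7:40 PM UTC on Apr 23.
Add 6 hours and 30 minutes leg 1 → 2:10 AM UTC (Apr 24).
Add 1 hour 40 minutes layover in Yangon → 3:50 AM UTC.
Add 11 hours and 53 minutes leg 2 → 3:43 PM UTC.
Add 4 hours layover in Meridia → 7:43 PM UTC.
Add 8 hours and 50 minutes leg 3 → 4:33 AM UTC (Apr 25).
Add 5 hours and 30 minutes layover in Tessaly → 10:03 AM UTC.
Add 8 hours and 51 minutes leg 4 → 6:54 PM UTC.
Muscat is UTC+4:00, so local arrival = 6:54 PM + 4:00 = 10:54 PM on Apr 25.

10:54 PM on April 25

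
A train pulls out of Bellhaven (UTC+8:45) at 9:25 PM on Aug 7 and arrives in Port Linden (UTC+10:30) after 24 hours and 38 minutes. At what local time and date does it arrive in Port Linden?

11:48 PM on August 8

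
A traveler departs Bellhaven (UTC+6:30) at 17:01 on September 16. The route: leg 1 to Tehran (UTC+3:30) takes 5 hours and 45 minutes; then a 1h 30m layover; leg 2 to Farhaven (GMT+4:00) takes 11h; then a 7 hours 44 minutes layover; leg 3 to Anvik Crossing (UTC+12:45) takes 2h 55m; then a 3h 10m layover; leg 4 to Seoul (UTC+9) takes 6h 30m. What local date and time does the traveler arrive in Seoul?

Convert departure to UTC: 17:01 − 6:30 = 10:31 UTC on Sep 16.
Add 5 hours and 45 minutes leg 1 → 16:16 UTC.
Add 1 hour and 30 minutes layover in Tehran → 17:46 UTC.
Add 11 hours leg 2 → 04:46 UTC (Sep 17).
Add 7 hours 44 minutes layover in Farhaven → 12:30 UTC.
Add 2 hours 55 minutes leg 3 → 15:25 UTC.
Add 3 hours and 10 minutes layover in Anvik Crossing → 18:35 UTC.
Add 6 hours and 30 minutes leg 4 → 01:05 UTC (Sep 18).
Seoul is UTC+9:00, so local arrival = 01:05 + 9:00 = 10:05 on Sep 18.

10:05 on Sep 18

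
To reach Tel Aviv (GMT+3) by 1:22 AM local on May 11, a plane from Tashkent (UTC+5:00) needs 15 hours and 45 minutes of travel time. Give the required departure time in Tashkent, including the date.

Target arrival in UTC: 1:22 AM − 3:00 = 10:22 PM on May 10.
Subtract 15 hours 45 minutes → departure 6:37 AM UTC on May 10.
Tashkent is UTC+5:00: 6:37 AM + 5:00 = 11:37 AM on May 10.

11:37 AM on May 10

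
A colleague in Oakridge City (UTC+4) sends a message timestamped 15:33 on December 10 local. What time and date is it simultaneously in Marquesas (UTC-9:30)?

02:03 on December 10

Marquesas is 13:30 behind Oakridge City.
Shift by the zone difference: 15:33 − 13:30 = 02:03 on Dec 10 in Marquesas.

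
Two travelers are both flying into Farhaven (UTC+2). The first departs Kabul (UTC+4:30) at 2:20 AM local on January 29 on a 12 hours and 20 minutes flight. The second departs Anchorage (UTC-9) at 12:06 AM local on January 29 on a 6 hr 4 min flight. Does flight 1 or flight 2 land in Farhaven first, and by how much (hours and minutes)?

Flight 1 in UTC: 2:20 AM − 4:30 = 9:50 PM on Jan 28.
+12 hours 20 minutes → arrive 10:10 AM UTC on Jan 29.
Flight 2 in UTC: 12:06 AM + 9:00 = 9:06 AM on Jan 29.
+6 hours and 4 minutes → arrive 3:10 PM UTC on Jan 29.
Flight 1 lands earlier by 5 hours.

the first, by 5 hours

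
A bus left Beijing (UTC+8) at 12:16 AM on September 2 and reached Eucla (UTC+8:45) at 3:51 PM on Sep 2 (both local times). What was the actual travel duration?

Departure in UTC: 12:16 AM − 8:00 = 4:16 PM on Sep 1.
Arrival in UTC: 3:51 PM − 8:45 = 7:06 AM on Sep 2.
Elapsed = 7:06 AM − 4:16 PM (+1 day) = 14 hours 50 minutes.

14 hours 50 minutes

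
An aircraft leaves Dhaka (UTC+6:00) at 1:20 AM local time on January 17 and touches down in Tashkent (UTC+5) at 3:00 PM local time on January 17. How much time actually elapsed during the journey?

Departure in UTC: 1:20 AM − 6:00 = 7:20 PM on Jan 16.
Arrival in UTC: 3:00 PM − 5:00 = 10:00 AM on Jan 17.
Elapsed = 10:00 AM − 7:20 PM (+1 day) = 14 hours 40 minutes.

14 hours 40 minutes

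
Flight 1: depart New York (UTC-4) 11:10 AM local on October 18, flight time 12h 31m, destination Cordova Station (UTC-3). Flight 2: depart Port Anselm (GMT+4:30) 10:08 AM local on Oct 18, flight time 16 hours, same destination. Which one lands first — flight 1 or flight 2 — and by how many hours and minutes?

the second, by 6 hours 3 minutes

Flight 1 in UTC: 11:10 AM + 4:00 = 3:10 PM on Oct 18.
+12 hours 31 minutes → arrive 3:41 AM UTC on Oct 19.
Flight 2 in UTC: 10:08 AM − 4:30 = 5:38 AM on Oct 18.
+16 hours → arrive 9:38 PM UTC on Oct 18.
Flight 2 lands earlier by 6 hours 3 minutes.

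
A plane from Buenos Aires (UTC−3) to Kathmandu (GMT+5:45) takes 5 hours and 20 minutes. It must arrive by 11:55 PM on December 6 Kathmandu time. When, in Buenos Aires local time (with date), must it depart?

9:50 AM on December 6

Target arrival in UTC: 11:55 PM − 5:45 = 6:10 PM on Dec 6.
Subtract 5 hours 20 minutes → departure 12:50 PM UTC on Dec 6.
Buenos Aires is UTC−3:00: 12:50 PM − 3:00 = 9:50 AM on Dec 6.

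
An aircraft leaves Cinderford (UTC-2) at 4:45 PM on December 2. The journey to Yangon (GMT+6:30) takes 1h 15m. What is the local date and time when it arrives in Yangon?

Yangon is 8:30 ahead of Cinderford.
After 1 hour and 15 minutes it is 6:00 PM in Cinderford.
Shift by the zone difference: 6:00 PM + 8:30 = 2:30 AM on Dec 3 in Yangon.

2:30 AM on Dec 3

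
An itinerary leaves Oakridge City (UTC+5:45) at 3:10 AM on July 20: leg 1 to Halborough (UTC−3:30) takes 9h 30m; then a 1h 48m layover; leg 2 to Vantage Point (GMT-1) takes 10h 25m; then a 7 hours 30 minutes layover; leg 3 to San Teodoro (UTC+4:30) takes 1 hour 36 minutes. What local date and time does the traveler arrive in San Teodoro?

Convert departure to UTC: 3:10 AM − 5:45 = 9:25 PM UTC on Jul 19.
Add 9 hours 30 minutes leg 1 → 6:55 AM UTC (Jul 20).
Add 1 hour and 48 minutes layover in Halborough → 8:43 AM UTC.
Add 10 hours 25 minutes leg 2 → 7:08 PM UTC.
Add 7 hours 30 minutes layover in Vantage Point → 2:38 AM UTC (Jul 21).
Add 1 hour 36 minutes leg 3 → 4:14 AM UTC.
San Teodoro is UTC+4:30, so local arrival = 4:14 AM + 4:30 = 8:44 AM on Jul 21.

8:44 AM on July 21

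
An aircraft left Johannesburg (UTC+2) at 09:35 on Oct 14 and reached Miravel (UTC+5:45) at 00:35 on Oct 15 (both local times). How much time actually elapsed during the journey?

11 hours 15 minutes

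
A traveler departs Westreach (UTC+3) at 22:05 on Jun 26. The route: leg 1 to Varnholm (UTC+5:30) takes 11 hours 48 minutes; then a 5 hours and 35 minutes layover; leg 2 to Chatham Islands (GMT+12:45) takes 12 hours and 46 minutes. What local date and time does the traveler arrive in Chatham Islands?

13:59 on June 28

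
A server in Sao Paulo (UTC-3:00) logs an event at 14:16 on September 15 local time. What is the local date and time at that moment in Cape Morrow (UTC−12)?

05:16 on September 15

Cape Morrow is 9:00 behind Sao Paulo.
Shift by the zone difference: 14:16 − 9:00 = 05:16 on Sep 15 in Cape Morrow.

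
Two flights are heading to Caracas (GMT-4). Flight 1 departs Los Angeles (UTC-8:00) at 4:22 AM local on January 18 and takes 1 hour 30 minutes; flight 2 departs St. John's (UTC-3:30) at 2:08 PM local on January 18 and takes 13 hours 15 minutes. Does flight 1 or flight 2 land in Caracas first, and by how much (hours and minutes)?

Flight 1 in UTC: 4:22 AM + 8:00 = 12:22 PM on Jan 18.
+1 hour and 30 minutes → arrive 1:52 PM UTC on Jan 18.
Flight 2 in UTC: 2:08 PM + 3:30 = 5:38 PM on Jan 18.
+13 hours 15 minutes → arrive 6:53 AM UTC on Jan 19.
Flight 1 lands earlier by 17 hours 1 minute.

the first, by 17 hours 1 minute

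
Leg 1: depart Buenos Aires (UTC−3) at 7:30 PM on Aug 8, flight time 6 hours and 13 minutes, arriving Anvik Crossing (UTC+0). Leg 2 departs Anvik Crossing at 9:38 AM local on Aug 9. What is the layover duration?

Convert departure to UTC: 7:30 PM + 3:00 = 10:30 PM UTC on Aug 8.
Add 6 hours 13 minutes flight time → 4:43 AM UTC (Aug 9).
Anvik Crossing is UTC+0, so local arrival is the same: 4:43 AM on Aug 9.
Layover = 9:38 AM − 4:43 AM = 4 hours 55 minutes.

4 hours 55 minutes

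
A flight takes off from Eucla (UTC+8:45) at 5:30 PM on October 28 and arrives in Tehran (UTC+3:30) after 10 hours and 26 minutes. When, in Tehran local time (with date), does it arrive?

10:41 PM on October 28

Convert departure to UTC: 5:30 PM − 8:45 = 8:45 AM UTC on Oct 28.
Add 10 hours and 26 minutes travel time → 7:11 PM UTC.
Tehran is UTC+3:30, so local arrival = 7:11 PM + 3:30 = 10:41 PM on Oct 28.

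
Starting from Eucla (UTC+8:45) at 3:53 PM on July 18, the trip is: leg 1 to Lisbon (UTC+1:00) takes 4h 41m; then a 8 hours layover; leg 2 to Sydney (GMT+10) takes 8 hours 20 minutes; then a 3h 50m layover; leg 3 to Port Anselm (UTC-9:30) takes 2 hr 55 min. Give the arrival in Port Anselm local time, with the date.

Convert departure to UTC: 3:53 PM − 8:45 = 7:08 AM UTC on Jul 18.
Add 4 hours and 41 minutes leg 1 → 11:49 AM UTC.
Add 8 hours layover in Lisbon → 7:49 PM UTC.
Add 8 hours 20 minutes leg 2 → 4:09 AM UTC (Jul 19).
Add 3 hours and 50 minutes layover in Sydney → 7:59 AM UTC.
Add 2 hours 55 minutes leg 3 → 10:54 AM UTC.
Port Anselm is UTC−9:30, so local arrival = 10:54 AM − 9:30 = 1:24 AM on Jul 19.

1:24 AM on Jul 19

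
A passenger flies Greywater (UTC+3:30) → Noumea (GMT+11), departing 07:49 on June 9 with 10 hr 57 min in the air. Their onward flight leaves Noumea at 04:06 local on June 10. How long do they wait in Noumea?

1 hour 50 minutes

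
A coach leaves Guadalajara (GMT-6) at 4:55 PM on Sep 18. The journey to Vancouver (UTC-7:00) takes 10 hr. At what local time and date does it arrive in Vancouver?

1:55 AM on Sep 19

Convert departure to UTC: 4:55 PM + 6:00 = 10:55 PM UTC on Sep 18.
Add 10 hours travel time → 8:55 AM UTC (Sep 19).
Vancouver is UTC−7:00, so local arrival = 8:55 AM − 7:00 = 1:55 AM on Sep 19.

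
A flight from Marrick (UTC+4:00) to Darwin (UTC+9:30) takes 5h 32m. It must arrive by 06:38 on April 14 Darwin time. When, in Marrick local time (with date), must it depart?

Target arrival in UTC: 06:38 − 9:30 = 21:08 on Apr 13.
Subtract 5 hours and 32 minutes → departure 15:36 UTC on Apr 13.
Marrick is UTC+4:00: 15:36 + 4:00 = 19:36 on Apr 13.

19:36 on April 13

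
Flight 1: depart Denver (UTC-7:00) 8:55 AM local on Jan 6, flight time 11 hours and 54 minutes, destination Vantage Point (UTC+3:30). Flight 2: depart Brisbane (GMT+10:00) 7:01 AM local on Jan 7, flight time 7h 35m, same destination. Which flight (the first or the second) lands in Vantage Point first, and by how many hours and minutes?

the first, by 47 minutes

Flight 1 in UTC: 8:55 AM + 7:00 = 3:55 PM on Jan 6.
+11 hours and 54 minutes → arrive 3:49 AM UTC on Jan 7.
Flight 2 in UTC: 7:01 AM − 10:00 = 9:01 PM on Jan 6.
+7 hours and 35 minutes → arrive 4:36 AM UTC on Jan 7.
Flight 1 lands earlier by 47 minutes.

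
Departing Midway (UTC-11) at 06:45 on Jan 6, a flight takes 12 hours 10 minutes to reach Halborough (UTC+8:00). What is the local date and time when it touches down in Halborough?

13:55 on January 7

Convert departure to UTC: 06:45 + 11:00 = 17:45 UTC on Jan 6.
Add 12 hours and 10 minutes travel time → 05:55 UTC (Jan 7).
Halborough is UTC+8:00, so local arrival = 05:55 + 8:00 = 13:55 on Jan 7.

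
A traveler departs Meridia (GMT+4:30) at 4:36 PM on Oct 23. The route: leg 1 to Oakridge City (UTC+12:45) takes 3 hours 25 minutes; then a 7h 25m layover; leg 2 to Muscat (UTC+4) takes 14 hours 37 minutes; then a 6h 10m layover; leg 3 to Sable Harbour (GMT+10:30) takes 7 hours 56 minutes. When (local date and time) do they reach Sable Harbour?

Convert departure to UTC: 4:36 PM − 4:30 = 12:06 PM UTC on Oct 23.
Add 3 hours 25 minutes leg 1 → 3:31 PM UTC.
Add 7 hours 25 minutes layover in Oakridge City → 10:56 PM UTC.
Add 14 hours and 37 minutes leg 2 → 1:33 PM UTC (Oct 24).
Add 6 hours 10 minutes layover in Muscat → 7:43 PM UTC.
Add 7 hours 56 minutes leg 3 → 3:39 AM UTC (Oct 25).
Sable Harbour is UTC+10:30, so local arrival = 3:39 AM + 10:30 = 2:09 PM on Oct 25.

2:09 PM on October 25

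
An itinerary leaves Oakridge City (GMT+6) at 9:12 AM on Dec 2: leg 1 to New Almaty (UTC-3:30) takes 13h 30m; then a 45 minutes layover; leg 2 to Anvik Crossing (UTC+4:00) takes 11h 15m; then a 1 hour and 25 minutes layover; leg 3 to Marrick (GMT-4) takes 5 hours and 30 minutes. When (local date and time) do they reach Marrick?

7:37 AM on Dec 3

Convert departure to UTC: 9:12 AM − 6:00 = 3:12 AM UTC on Dec 2.
Add 13 hours 30 minutes leg 1 → 4:42 PM UTC.
Add 45 minutes layover in New Almaty → 5:27 PM UTC.
Add 11 hours and 15 minutes leg 2 → 4:42 AM UTC (Dec 3).
Add 1 hour 25 minutes layover in Anvik Crossing → 6:07 AM UTC.
Add 5 hours and 30 minutes leg 3 → 11:37 AM UTC.
Marrick is UTC−4:00, so local arrival = 11:37 AM − 4:00 = 7:37 AM on Dec 3.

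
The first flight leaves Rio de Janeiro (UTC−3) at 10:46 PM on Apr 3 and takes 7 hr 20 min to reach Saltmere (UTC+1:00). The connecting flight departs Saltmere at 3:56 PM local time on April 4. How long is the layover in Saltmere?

5 hours 50 minutes

Convert departure to UTC: 10:46 PM + 3:00 = 1:46 AM UTC on Apr 4.
Add 7 hours and 20 minutes flight time → 9:06 AM UTC.
Saltmere is UTC+1:00, so local arrival = 9:06 AM + 1:00 = 10:06 AM on Apr 4.
Layover = 3:56 PM − 10:06 AM = 5 hours 50 minutes.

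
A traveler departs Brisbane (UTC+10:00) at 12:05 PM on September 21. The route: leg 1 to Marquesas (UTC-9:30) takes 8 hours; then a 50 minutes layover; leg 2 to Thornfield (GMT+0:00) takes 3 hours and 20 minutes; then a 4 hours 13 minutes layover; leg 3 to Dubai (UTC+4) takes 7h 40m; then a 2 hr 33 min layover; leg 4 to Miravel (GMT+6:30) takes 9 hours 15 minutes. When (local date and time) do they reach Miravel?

8:26 PM on Sep 22

Convert departure to UTC: 12:05 PM − 10:00 = 2:05 AM UTC on Sep 21.
Add 8 hours leg 1 → 10:05 AM UTC.
Add 50 minutes layover in Marquesas → 10:55 AM UTC.
Add 3 hours and 20 minutes leg 2 → 2:15 PM UTC.
Add 4 hours and 13 minutes layover in Thornfield → 6:28 PM UTC.
Add 7 hours and 40 minutes leg 3 → 2:08 AM UTC (Sep 22).
Add 2 hours and 33 minutes layover in Dubai → 4:41 AM UTC.
Add 9 hours 15 minutes leg 4 → 1:56 PM UTC.
Miravel is UTC+6:30, so local arrival = 1:56 PM + 6:30 = 8:26 PM on Sep 22.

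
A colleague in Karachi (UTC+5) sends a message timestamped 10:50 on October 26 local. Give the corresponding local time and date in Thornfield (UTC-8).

In UTC: 10:50 − 5:00 = 05:50 on Oct 26.
Thornfield is UTC−8:00: 05:50 − 8:00 = 21:50 on Oct 25.

21:50 on Oct 25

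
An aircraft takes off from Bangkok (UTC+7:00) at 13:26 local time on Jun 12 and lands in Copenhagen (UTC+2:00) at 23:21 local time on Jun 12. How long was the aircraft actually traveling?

14 hours 55 minutes

Copenhagen is 5:00 behind Bangkok.
Clock-face elapsed time (ignoring zones) is 9 hours 55 minutes.
Actual elapsed = 9 hours 55 minutes + 5:00 = 14 hours 55 minutes.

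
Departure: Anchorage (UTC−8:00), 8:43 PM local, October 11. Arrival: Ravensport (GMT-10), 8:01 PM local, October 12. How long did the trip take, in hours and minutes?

25 hours 18 minutes

Departure in UTC: 8:43 PM + 8:00 = 4:43 AM on Oct 12.
Arrival in UTC: 8:01 PM + 10:00 = 6:01 AM on Oct 13.
Elapsed = 6:01 AM − 4:43 AM (+1 day) = 25 hours 18 minutes.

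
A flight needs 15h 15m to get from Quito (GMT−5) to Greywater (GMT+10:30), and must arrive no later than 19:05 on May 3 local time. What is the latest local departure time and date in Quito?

Target arrival in UTC: 19:05 − 10:30 = 08:35 on May 3.
Subtract 15 hours and 15 minutes → departure 17:20 UTC on May 2.
Quito is UTC−5:00: 17:20 − 5:00 = 12:20 on May 2.

12:20 on May 2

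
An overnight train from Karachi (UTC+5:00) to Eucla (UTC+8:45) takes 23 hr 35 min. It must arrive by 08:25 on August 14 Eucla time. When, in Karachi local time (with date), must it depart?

05:05 on August 13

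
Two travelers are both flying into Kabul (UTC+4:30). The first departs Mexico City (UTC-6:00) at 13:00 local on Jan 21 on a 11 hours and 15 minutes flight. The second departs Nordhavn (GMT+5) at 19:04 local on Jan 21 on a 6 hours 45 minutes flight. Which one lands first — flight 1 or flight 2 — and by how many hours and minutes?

Flight 1 in UTC: 13:00 + 6:00 = 19:00 on Jan 21.
+11 hours 15 minutes → arrive 06:15 UTC on Jan 22.
Flight 2 in UTC: 19:04 − 5:00 = 14:04 on Jan 21.
+6 hours 45 minutes → arrive 20:49 UTC on Jan 21.
Flight 2 lands earlier by 9 hours 26 minutes.

the second, by 9 hours 26 minutes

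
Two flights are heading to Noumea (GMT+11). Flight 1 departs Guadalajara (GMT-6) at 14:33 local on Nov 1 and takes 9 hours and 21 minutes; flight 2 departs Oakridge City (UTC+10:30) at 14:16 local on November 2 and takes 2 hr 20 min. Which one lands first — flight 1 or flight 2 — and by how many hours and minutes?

Flight 1 in UTC: 14:33 + 6:00 = 20:33 on Nov 1.
+9 hours 21 minutes → arrive 05:54 UTC on Nov 2.
Flight 2 in UTC: 14:16 − 10:30 = 03:46 on Nov 2.
+2 hours 20 minutes → arrive 06:06 UTC on Nov 2.
Flight 1 lands earlier by 12 minutes.

the first, by 12 minutes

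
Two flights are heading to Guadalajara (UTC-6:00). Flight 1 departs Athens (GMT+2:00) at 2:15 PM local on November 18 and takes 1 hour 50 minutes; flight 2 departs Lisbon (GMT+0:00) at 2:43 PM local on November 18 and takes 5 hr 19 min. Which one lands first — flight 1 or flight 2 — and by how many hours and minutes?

Flight 1 in UTC: 2:15 PM − 2:00 = 12:15 PM on Nov 18.
+1 hour 50 minutes → arrive 2:05 PM UTC on Nov 18.
Flight 2 departs at 2:43 PM UTC (Nov 18).
+5 hours 19 minutes → arrive 8:02 PM UTC on Nov 18.
Flight 1 lands earlier by 5 hours 57 minutes.

the first, by 5 hours 57 minutes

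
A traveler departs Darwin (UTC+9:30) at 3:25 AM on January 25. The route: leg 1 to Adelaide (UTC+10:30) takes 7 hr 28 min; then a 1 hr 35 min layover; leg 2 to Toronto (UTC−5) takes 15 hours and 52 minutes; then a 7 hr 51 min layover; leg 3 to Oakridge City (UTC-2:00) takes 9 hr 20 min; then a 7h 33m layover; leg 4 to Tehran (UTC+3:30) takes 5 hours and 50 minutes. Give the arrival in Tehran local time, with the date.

Convert departure to UTC: 3:25 AM − 9:30 = 5:55 PM UTC on Jan 24.
Add 7 hours 28 minutes leg 1 → 1:23 AM UTC (Jan 25).
Add 1 hour 35 minutes layover in Adelaide → 2:58 AM UTC.
Add 15 hours and 52 minutes leg 2 → 6:50 PM UTC.
Add 7 hours and 51 minutes layover in Toronto → 2:41 AM UTC (Jan 26).
Add 9 hours 20 minutes leg 3 → 12:01 PM UTC.
Add 7 hours 33 minutes layover in Oakridge City → 7:34 PM UTC.
Add 5 hours and 50 minutes leg 4 → 1:24 AM UTC (Jan 27).
Tehran is UTC+3:30, so local arrival = 1:24 AM + 3:30 = 4:54 AM on Jan 27.

4:54 AM on January 27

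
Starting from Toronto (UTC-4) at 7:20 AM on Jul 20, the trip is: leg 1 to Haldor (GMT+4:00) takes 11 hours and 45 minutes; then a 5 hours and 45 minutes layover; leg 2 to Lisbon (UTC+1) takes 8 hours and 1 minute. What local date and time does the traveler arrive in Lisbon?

Convert departure to UTC: 7:20 AM + 4:00 = 11:20 AM UTC on Jul 20.
Add 11 hours 45 minutes leg 1 → 11:05 PM UTC.
Add 5 hours 45 minutes layover in Haldor → 4:50 AM UTC (Jul 21).
Add 8 hours 1 minute leg 2 → 12:51 PM UTC.
Lisbon is UTC+1:00, so local arrival = 12:51 PM + 1:00 = 1:51 PM on Jul 21.

1:51 PM on Jul 21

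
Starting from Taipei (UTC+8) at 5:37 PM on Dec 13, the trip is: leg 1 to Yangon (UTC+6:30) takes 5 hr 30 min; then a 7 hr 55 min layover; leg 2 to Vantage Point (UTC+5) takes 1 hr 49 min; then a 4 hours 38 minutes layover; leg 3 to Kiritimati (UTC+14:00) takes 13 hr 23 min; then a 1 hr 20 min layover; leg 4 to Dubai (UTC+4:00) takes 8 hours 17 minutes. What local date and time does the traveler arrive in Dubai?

Convert departure to UTC: 5:37 PM − 8:00 = 9:37 AM UTC on Dec 13.
Add 5 hours and 30 minutes leg 1 → 3:07 PM UTC.
Add 7 hours and 55 minutes layover in Yangon → 11:02 PM UTC.
Add 1 hour and 49 minutes leg 2 → 12:51 AM UTC (Dec 14).
Add 4 hours and 38 minutes layover in Vantage Point → 5:29 AM UTC.
Add 13 hours and 23 minutes leg 3 → 6:52 PM UTC.
Add 1 hour 20 minutes layover in Kiritimati → 8:12 PM UTC.
Add 8 hours and 17 minutes leg 4 → 4:29 AM UTC (Dec 15).
Dubai is UTC+4:00, so local arrival = 4:29 AM + 4:00 = 8:29 AM on Dec 15.

8:29 AM on December 15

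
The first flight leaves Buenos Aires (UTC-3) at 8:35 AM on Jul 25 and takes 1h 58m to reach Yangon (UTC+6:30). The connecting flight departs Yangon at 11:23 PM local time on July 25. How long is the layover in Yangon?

3 hours 20 minutes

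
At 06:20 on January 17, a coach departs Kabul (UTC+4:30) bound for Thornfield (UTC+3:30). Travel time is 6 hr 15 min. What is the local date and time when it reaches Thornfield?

11:35 on January 17

Convert departure to UTC: 06:20 − 4:30 = 01:50 UTC on Jan 17.
Add 6 hours and 15 minutes travel time → 08:05 UTC.
Thornfield is UTC+3:30, so local arrival = 08:05 + 3:30 = 11:35 on Jan 17.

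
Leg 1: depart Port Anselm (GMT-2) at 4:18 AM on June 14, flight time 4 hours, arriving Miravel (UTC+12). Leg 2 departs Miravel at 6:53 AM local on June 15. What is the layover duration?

8 hours 35 minutes

Convert departure to UTC: 4:18 AM + 2:00 = 6:18 AM UTC on Jun 14.
Add 4 hours flight time → 10:18 AM UTC.
Miravel is UTC+12:00, so local arrival = 10:18 AM + 12:00 = 10:18 PM on Jun 14.
Layover = 6:53 AM − 10:18 PM (+1 day) = 8 hours 35 minutes.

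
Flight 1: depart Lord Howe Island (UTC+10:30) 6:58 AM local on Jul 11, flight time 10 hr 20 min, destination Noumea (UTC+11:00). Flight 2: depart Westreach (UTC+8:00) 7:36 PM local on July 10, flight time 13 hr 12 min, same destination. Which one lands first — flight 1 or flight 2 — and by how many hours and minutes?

the second, by 6 hours

Flight 1 in UTC: 6:58 AM − 10:30 = 8:28 PM on Jul 10.
+10 hours and 20 minutes → arrive 6:48 AM UTC on Jul 11.
Flight 2 in UTC: 7:36 PM − 8:00 = 11:36 AM on Jul 10.
+13 hours and 12 minutes → arrive 12:48 AM UTC on Jul 11.
Flight 2 lands earlier by 6 hours.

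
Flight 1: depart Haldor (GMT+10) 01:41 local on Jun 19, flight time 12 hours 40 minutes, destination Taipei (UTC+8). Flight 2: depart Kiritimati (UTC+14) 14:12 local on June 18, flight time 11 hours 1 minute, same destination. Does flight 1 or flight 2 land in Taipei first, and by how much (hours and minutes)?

Flight 1 in UTC: 01:41 − 10:00 = 15:41 on Jun 18.
+12 hours and 40 minutes → arrive 04:21 UTC on Jun 19.
Flight 2 in UTC: 14:12 − 14:00 = 00:12 on Jun 18.
+11 hours 1 minute → arrive 11:13 UTC on Jun 18.
Flight 2 lands earlier by 17 hours 8 minutes.

the second, by 17 hours 8 minutes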